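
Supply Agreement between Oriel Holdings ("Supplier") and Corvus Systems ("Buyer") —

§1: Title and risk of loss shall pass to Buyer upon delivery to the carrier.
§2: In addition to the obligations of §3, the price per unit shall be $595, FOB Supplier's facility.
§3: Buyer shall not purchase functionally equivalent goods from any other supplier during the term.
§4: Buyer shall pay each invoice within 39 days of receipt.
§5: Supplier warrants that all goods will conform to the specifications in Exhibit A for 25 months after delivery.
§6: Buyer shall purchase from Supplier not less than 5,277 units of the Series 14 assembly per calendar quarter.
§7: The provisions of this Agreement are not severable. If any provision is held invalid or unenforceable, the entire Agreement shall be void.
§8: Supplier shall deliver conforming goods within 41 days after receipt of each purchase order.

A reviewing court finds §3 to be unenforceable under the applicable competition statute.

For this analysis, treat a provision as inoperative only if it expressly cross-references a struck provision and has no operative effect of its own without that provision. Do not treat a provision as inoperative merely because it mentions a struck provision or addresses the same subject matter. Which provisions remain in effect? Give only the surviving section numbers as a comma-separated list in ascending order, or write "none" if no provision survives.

§3 is struck. No other provision's operative terms depend on §3. §7 provides that the Agreement is not severable, so the invalidity of any one provision voids the entire Agreement. No provision of the Agreement survives.

none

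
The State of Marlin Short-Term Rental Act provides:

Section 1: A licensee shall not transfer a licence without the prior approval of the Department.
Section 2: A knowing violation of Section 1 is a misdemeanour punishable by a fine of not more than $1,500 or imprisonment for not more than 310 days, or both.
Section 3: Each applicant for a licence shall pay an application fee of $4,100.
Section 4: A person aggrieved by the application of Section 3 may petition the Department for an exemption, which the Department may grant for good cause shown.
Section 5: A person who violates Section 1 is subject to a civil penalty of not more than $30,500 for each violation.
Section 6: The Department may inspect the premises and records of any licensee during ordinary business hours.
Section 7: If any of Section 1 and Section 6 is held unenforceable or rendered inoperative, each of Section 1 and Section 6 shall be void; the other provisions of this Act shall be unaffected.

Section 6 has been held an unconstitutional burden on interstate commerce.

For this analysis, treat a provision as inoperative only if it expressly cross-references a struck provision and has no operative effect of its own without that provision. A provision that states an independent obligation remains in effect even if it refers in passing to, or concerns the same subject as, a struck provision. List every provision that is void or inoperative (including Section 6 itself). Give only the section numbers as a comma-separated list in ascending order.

1, 2, 5, 6

Section 6 is struck. No other provision's operative terms depend on Section 6. Section 7 declares Section 1 and Section 6 mutually dependent; since one of them has fallen, all of them are of no effect. That brings down Section 1 as well. Section 2 and Section 5 in turn depend solely on a provision now struck and likewise fall. The remainder continues in force under Section 7. That leaves Section 3, Section 4, and Section 7 in effect.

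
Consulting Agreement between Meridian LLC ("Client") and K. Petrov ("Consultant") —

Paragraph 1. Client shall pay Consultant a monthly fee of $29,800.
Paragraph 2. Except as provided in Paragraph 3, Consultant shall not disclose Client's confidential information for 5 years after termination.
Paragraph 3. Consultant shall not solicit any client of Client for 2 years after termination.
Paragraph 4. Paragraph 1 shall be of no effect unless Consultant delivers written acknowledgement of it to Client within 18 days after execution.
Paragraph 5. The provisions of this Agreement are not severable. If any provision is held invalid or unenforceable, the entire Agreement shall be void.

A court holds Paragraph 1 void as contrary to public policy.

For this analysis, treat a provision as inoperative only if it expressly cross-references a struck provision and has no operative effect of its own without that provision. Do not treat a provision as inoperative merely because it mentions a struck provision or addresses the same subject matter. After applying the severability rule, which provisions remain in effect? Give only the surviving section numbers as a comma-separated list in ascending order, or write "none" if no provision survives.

none

Paragraph 1 is struck. The only function of Paragraph 4 is the acknowledgement condition for Paragraph 1, so it cannot stand once Paragraph 1 is removed. Paragraph 5 provides that the Agreement is not severable, so the invalidity of any one provision voids the entire Agreement. No provision of the Agreement survives.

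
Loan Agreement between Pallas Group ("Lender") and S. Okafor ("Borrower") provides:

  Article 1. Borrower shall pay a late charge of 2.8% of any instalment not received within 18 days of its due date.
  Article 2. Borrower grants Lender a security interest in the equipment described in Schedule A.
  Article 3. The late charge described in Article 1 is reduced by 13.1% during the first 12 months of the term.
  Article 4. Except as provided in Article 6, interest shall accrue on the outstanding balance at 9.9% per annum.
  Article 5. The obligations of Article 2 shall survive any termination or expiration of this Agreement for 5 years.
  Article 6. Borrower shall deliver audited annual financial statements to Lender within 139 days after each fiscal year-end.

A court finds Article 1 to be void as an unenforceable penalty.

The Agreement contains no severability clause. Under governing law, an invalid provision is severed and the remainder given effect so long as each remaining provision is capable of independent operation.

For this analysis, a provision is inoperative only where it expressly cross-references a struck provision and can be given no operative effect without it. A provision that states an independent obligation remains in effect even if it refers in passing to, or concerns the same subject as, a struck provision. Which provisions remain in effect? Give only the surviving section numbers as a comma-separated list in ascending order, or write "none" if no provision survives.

2, 4, 5, 6

Article 1 is struck. Article 3 does nothing except set the introductory reduction to the late charge by reference to Article 1; with Article 1 gone it has no independent effect and is inoperative. Under the stated default rule, only provisions that cannot operate independently fall away; the rest are enforced. The provisions still in force are Article 2, Article 4, Article 5, and Article 6.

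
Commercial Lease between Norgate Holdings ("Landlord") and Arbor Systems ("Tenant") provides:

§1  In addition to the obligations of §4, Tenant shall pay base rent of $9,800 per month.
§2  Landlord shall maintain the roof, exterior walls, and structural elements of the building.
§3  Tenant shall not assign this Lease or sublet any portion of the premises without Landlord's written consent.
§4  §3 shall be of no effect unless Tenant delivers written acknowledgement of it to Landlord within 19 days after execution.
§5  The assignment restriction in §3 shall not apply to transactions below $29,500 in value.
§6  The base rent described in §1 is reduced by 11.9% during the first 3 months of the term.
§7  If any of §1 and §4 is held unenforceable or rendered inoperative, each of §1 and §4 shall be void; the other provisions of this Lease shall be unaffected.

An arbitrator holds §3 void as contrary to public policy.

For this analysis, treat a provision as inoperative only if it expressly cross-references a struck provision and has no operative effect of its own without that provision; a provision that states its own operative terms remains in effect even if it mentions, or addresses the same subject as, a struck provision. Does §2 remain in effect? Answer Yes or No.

Yes

§3 is struck. §4 has no operative effect of its own apart from §3 and is therefore inoperative. §5 operates only by reference to §3, so it falls with §3. §7 declares §1 and §4 mutually dependent; since one of them has fallen, all of them are of no effect. That brings down §1 as well. §6 in turn depends solely on a provision now struck and likewise falls. The remainder continues in force under §7. That leaves §2 and §7 in effect. §2 is among the surviving provisions, so the answer is yes.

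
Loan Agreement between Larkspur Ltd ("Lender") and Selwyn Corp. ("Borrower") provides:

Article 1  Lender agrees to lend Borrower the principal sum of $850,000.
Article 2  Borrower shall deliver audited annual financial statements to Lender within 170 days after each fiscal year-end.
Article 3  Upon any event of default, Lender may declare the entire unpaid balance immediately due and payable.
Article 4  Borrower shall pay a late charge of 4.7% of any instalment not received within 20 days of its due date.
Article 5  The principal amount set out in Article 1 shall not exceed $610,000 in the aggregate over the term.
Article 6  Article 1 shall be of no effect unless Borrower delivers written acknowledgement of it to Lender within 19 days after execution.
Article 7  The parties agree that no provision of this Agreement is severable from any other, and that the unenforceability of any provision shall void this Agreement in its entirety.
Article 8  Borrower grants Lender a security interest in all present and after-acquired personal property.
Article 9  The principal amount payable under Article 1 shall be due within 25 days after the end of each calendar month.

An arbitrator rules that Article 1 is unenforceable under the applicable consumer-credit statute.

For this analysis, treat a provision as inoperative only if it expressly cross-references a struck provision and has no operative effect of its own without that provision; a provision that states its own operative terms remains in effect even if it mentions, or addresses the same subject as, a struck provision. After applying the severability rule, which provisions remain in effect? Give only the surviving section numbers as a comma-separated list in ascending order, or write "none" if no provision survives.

none

Article 1 is struck. The whole of Article 5 is the aggregate cap on the principal amount, defined by reference to Article 1, so Article 5 cannot stand once Article 1 is removed. Article 6 merely fixes the acknowledgement condition for Article 1; with Article 1 gone it has nothing to operate on and falls away. Article 9 has no operative effect of its own apart from Article 1 and is therefore inoperative. Article 7 provides that the Agreement is not severable, so the invalidity of any one provision voids the entire Agreement. No provision of the Agreement survives.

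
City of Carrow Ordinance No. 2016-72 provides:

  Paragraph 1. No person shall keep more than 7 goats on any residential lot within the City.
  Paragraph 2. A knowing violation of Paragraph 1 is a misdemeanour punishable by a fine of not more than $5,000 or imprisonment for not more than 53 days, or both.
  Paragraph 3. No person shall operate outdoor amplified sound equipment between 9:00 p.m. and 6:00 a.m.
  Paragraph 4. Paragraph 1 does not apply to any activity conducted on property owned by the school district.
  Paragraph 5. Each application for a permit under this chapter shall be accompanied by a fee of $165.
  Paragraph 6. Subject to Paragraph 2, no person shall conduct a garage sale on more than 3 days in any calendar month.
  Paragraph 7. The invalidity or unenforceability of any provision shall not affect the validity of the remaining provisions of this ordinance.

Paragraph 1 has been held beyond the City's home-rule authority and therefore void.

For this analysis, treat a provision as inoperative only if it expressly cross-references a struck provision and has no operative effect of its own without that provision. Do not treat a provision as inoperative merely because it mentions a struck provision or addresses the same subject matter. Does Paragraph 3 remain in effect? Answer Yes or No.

Yes

Paragraph 1 is struck. The only function of Paragraph 2 is the criminal penalty for violating Paragraph 1, so it cannot stand once Paragraph 1 is removed. Paragraph 4 has no operative effect of its own apart from Paragraph 1 and is therefore inoperative. Paragraph 6 mentions Paragraph 2 but its own obligation stands independently of Paragraph 2, so Paragraph 6 is not affected. Under the severability clause in Paragraph 7, the remaining provisions continue in force. The provisions still in force are Paragraph 3, Paragraph 5, Paragraph 6, and Paragraph 7. Paragraph 3 is among the surviving provisions, so the answer is yes.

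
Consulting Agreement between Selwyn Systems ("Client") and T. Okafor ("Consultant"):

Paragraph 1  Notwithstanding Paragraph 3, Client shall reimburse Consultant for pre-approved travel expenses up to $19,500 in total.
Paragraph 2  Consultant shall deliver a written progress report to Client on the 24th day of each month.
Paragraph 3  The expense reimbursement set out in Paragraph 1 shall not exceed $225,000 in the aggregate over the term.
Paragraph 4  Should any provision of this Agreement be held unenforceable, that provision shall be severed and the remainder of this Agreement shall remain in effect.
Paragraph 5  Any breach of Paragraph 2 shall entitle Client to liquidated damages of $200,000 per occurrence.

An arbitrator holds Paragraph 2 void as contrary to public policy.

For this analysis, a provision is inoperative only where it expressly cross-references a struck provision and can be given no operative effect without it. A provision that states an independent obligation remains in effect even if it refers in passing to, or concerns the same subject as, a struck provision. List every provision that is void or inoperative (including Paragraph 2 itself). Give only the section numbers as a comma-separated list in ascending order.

Paragraph 2 is struck. Paragraph 5 has no operative effect of its own apart from Paragraph 2 and is therefore inoperative. Under the severability clause in Paragraph 4, the remaining provisions continue in force. That leaves Paragraph 1, Paragraph 3, and Paragraph 4 in effect.

2, 5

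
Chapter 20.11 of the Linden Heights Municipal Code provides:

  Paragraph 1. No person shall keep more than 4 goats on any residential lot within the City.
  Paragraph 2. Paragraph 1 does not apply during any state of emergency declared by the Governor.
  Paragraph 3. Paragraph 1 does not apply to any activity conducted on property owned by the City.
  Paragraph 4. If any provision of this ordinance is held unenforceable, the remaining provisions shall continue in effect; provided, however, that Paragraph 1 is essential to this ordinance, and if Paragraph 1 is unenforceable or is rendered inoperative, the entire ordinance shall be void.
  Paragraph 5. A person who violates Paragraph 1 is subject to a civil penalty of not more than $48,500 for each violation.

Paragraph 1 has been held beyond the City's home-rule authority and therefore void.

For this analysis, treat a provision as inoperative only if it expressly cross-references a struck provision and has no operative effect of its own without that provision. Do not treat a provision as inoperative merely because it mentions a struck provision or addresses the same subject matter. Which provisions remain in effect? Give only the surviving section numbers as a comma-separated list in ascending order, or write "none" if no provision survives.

none

Paragraph 1 is struck. The only function of Paragraph 2 is the emergency suspension of Paragraph 1, so it cannot stand once Paragraph 1 is removed. The only function of Paragraph 3 is the public-property exemption from Paragraph 1, so it cannot stand once Paragraph 1 is removed. Paragraph 5 operates only by reference to Paragraph 1, so it falls with Paragraph 1. Paragraph 4 makes Paragraph 1 an essential term, and Paragraph 1 is the provision held invalid; under Paragraph 4, the entire ordinance is therefore void. No provision of the ordinance survives.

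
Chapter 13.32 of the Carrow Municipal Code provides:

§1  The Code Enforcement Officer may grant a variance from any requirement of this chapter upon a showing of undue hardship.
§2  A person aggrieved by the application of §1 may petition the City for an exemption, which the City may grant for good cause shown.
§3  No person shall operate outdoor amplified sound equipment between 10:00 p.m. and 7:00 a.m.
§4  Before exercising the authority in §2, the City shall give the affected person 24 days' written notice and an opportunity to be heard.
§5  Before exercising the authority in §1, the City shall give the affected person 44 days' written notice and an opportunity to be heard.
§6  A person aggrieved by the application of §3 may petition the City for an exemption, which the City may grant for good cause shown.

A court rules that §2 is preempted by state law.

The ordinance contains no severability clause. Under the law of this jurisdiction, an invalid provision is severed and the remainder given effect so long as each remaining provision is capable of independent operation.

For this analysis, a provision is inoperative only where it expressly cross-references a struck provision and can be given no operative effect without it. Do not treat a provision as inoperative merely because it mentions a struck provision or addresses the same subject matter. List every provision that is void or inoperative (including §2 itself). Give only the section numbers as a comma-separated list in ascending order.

§2 is struck. The only function of §4 is the notice-and-hearing requirement for §2, so it cannot stand once §2 is removed. Under the stated default rule, only provisions that cannot operate independently fall away; the rest are enforced. The provisions still in force are §1, §3, §5, and §6.

2, 4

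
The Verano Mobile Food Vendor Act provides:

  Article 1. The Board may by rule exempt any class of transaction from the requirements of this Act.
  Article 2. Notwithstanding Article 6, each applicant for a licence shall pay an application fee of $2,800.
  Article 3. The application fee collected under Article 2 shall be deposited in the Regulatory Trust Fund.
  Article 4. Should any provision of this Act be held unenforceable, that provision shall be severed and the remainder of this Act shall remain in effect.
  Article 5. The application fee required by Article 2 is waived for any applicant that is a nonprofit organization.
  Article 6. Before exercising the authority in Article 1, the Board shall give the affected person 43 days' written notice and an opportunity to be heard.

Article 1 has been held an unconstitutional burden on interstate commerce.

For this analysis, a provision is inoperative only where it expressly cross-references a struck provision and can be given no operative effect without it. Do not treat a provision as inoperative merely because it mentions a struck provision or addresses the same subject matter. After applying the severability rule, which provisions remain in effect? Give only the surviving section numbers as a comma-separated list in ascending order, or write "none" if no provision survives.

Article 1 is struck. Article 6 has no operative effect of its own apart from Article 1 and is therefore inoperative. Article 2 mentions Article 6 but its own obligation stands independently of Article 6, so Article 2 is not affected. Article 4 is a severability clause and preserves every provision that can still be given independent effect. Article 2, Article 3, Article 4, and Article 5 remain in effect.

2, 3, 4, 5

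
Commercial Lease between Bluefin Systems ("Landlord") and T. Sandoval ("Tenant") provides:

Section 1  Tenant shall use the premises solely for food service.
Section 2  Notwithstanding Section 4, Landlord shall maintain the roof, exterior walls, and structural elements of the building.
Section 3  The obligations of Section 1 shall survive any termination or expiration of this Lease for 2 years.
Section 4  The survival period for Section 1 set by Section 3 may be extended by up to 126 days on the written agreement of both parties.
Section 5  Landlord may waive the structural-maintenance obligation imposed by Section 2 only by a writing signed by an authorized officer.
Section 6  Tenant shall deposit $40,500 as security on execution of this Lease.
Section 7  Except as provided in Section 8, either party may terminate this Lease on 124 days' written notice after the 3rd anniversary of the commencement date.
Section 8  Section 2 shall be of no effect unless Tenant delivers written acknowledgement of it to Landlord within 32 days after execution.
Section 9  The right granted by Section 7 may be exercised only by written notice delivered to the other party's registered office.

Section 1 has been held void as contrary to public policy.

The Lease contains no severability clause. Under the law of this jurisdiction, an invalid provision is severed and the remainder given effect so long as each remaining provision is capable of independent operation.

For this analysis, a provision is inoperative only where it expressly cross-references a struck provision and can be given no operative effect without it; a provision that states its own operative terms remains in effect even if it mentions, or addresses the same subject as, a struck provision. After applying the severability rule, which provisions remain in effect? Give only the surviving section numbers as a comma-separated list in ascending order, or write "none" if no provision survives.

2, 5, 6, 7, 8, 9

Section 1 is struck. Section 3 merely fixes the survival period for Section 1; with Section 1 gone it has nothing to operate on and falls away. The whole of Section 4 is the extension of the survival period for Section 1, defined by reference to Section 3, so Section 4 cannot stand once Section 3 is removed. Section 2 mentions Section 4 but its own obligation stands independently of Section 4, so Section 2 is not affected. With no severability clause, the stated default rule severs what cannot stand and enforces each remaining provision that can operate on its own. That leaves Section 2, Section 5, Section 6, Section 7, Section 8, and Section 9 in effect.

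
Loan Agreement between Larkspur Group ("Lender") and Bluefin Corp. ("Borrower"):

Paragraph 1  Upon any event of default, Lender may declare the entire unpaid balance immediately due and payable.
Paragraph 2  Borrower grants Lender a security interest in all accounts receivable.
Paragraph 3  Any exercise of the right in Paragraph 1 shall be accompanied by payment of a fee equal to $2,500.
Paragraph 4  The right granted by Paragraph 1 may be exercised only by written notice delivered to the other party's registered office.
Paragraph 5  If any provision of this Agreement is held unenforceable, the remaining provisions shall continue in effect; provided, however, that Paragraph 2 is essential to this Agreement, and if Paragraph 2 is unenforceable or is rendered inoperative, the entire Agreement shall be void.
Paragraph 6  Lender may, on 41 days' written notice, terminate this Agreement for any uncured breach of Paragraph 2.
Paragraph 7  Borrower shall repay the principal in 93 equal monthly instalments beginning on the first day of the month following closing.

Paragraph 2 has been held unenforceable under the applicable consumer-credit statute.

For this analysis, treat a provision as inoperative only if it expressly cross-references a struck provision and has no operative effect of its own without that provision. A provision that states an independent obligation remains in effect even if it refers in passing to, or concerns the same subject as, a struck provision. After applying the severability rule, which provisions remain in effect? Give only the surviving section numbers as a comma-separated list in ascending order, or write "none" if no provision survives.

none

Paragraph 2 is struck. Paragraph 6 operates only by reference to Paragraph 2, so it falls with Paragraph 2. Paragraph 5 makes Paragraph 2 an essential term, and Paragraph 2 is the provision held invalid; under Paragraph 5, the entire Agreement is therefore void. No provision of the Agreement survives.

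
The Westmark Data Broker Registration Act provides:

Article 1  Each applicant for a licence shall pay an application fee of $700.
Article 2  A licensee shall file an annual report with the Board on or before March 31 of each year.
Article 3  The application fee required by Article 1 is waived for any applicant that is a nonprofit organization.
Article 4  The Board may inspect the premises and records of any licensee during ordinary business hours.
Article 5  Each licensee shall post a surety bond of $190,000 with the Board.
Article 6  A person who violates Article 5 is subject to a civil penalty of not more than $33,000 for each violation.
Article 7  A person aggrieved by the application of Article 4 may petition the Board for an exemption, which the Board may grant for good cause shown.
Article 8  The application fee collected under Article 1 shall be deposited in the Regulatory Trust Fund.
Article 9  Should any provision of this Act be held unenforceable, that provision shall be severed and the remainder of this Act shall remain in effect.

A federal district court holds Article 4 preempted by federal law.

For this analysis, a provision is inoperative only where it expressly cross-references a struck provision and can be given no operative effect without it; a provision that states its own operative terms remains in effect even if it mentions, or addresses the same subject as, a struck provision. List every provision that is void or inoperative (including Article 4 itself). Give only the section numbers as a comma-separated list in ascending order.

Article 4 is struck. Article 7 operates only by reference to Article 4, so it falls with Article 4. Article 9 is a severability clause and preserves every provision that can still be given independent effect. That leaves Article 1, Article 2, Article 3, Article 5, Article 6, Article 8, and Article 9 in effect.

4, 7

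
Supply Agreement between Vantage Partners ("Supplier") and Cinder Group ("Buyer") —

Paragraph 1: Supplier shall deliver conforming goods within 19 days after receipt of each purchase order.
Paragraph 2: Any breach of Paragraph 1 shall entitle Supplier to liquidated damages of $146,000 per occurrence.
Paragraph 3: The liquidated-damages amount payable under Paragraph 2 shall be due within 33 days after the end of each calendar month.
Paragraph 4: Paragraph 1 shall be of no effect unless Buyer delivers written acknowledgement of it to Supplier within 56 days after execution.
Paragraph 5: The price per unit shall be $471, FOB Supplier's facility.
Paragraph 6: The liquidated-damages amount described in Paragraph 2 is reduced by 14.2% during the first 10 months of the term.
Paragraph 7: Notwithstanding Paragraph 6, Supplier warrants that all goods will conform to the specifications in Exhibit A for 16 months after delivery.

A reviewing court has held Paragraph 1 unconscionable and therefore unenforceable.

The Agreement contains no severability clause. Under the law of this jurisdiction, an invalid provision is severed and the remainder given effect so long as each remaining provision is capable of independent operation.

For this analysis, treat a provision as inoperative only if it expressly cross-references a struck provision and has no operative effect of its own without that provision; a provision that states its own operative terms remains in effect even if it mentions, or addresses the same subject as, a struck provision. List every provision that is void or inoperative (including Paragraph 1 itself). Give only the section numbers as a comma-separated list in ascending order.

1, 2, 3, 4, 6

Paragraph 1 is struck. Paragraph 2 operates only by reference to Paragraph 1, so it falls with Paragraph 1. Paragraph 4 operates only by reference to Paragraph 1, so it falls with Paragraph 1. The whole of Paragraph 3 is the payment deadline for the liquidated-damages amount, defined by reference to Paragraph 2, so Paragraph 3 cannot stand once Paragraph 2 is removed. The whole of Paragraph 6 is the introductory reduction to the liquidated-damages amount, defined by reference to Paragraph 2, so Paragraph 6 cannot stand once Paragraph 2 is removed. Although Paragraph 7 refers to Paragraph 6, its operative terms do not depend on Paragraph 6, so it remains in effect. With no severability clause, the stated default rule severs what cannot stand and enforces each remaining provision that can operate on its own. That leaves Paragraph 5 and Paragraph 7 in effect.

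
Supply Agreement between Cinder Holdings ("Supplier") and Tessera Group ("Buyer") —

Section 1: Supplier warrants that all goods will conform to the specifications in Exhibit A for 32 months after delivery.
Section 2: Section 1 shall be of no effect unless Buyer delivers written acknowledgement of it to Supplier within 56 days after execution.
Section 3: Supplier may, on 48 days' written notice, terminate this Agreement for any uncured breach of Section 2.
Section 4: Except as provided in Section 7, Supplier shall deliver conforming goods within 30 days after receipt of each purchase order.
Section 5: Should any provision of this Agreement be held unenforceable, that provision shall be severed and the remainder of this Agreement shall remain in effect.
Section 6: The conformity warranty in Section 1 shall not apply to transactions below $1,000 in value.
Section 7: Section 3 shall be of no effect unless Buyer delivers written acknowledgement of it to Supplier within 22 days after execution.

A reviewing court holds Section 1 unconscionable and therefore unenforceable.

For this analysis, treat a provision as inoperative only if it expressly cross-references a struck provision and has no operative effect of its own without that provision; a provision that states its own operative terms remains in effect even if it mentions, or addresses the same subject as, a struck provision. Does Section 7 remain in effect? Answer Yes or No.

Section 1 is struck. Section 2 merely fixes the acknowledgement condition for Section 1; with Section 1 gone it has nothing to operate on and falls away. Section 6 does nothing except set the carve-out from the conformity warranty by reference to Section 1; with Section 1 gone it has no independent effect and is inoperative. Section 3 merely fixes the termination right for breach of Section 2; with Section 2 gone it has nothing to operate on and falls away. Section 7 merely fixes the acknowledgement condition for Section 3; with Section 3 gone it has nothing to operate on and falls away. Section 4 mentions Section 7 but its own obligation stands independently of Section 7, so Section 4 is not affected. Under the severability clause in Section 5, the remaining provisions continue in force. Section 4 and Section 5 remain in effect. Section 7 is among the inoperative provisions, so the answer is no.

No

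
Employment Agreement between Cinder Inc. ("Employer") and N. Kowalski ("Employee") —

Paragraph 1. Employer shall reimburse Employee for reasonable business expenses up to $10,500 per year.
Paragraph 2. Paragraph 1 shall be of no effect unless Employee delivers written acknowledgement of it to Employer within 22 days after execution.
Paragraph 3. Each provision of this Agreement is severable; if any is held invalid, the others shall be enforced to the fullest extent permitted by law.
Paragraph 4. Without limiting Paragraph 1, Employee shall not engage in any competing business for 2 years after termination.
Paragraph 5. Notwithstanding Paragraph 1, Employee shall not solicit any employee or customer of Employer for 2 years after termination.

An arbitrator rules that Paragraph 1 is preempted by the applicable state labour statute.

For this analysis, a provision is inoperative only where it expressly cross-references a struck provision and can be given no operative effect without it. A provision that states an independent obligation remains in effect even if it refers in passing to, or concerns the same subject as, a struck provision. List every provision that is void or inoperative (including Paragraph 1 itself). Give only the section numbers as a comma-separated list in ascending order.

Paragraph 1 is struck. Paragraph 2 has no operative effect of its own apart from Paragraph 1 and is therefore inoperative. Although Paragraph 5 refers to Paragraph 1, its operative terms do not depend on Paragraph 1, so it remains in effect. Although Paragraph 4 refers to Paragraph 1, its operative terms do not depend on Paragraph 1, so it remains in effect. Paragraph 3 is a severability clause and preserves every provision that can still be given independent effect. The provisions still in force are Paragraph 3, Paragraph 4, and Paragraph 5.

1, 2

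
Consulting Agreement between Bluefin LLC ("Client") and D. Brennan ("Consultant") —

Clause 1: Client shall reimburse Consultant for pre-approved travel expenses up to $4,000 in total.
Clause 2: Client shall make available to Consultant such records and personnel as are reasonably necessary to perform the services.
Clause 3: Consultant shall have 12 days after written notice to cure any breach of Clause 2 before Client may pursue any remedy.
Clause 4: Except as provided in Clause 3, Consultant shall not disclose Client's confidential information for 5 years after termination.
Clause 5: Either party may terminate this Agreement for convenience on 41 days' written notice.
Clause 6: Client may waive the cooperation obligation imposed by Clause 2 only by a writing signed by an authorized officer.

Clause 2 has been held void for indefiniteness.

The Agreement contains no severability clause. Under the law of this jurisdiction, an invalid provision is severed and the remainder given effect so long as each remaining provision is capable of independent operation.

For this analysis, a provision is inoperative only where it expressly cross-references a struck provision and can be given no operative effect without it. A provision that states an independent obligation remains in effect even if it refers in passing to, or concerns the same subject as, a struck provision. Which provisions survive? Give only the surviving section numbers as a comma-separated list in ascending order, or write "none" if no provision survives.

1, 4, 5

Clause 2 is struck. Clause 3 merely fixes the cure period for breach of Clause 2; with Clause 2 gone it has nothing to operate on and falls away. Clause 6 operates only by reference to Clause 2, so it falls with Clause 2. Although Clause 4 refers to Clause 3, its operative terms do not depend on Clause 3, so it remains in effect. Under the stated default rule, only provisions that cannot operate independently fall away; the rest are enforced. That leaves Clause 1, Clause 4, and Clause 5 in effect.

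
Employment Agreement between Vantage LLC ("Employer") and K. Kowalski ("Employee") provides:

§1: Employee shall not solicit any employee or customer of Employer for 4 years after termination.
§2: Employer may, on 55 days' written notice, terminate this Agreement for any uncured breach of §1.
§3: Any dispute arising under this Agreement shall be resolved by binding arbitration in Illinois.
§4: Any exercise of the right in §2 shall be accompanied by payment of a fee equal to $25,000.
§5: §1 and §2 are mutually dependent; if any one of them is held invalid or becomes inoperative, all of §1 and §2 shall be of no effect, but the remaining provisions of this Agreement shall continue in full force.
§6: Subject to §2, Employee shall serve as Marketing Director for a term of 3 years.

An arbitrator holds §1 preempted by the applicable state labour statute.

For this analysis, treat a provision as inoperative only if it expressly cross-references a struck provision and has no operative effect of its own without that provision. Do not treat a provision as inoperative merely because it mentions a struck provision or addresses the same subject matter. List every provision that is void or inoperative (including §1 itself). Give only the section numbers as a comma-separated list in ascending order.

1, 2, 4

§1 is struck. §2 merely fixes the termination right for breach of §1; with §1 gone it has nothing to operate on and falls away. The only function of §4 is the exercise fee for §2, so it cannot stand once §2 is removed. Although §6 refers to §2, its operative terms do not depend on §2, so it remains in effect. §5 declares §1 and §2 mutually dependent; since one of them has fallen, all of them are of no effect. The remainder continues in force under §5. The provisions still in force are §3, §5, and §6.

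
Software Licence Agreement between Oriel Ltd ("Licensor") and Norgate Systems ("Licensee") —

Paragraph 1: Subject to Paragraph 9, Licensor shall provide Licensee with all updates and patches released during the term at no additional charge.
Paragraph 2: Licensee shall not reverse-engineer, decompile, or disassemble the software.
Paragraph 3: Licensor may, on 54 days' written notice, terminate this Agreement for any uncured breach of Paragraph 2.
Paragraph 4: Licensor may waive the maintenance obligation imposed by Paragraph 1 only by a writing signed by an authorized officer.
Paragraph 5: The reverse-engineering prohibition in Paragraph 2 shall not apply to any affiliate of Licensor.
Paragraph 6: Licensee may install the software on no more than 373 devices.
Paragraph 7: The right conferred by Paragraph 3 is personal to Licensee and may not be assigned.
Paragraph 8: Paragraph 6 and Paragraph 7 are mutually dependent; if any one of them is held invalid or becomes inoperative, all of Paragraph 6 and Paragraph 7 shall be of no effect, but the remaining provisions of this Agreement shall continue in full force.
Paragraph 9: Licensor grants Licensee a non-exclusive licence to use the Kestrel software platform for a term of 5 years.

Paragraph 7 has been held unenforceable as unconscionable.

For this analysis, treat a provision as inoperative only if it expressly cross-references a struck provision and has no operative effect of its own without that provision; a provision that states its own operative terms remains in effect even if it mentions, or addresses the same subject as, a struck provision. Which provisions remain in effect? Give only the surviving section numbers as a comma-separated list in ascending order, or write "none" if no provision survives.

Paragraph 7 is struck. Nothing else in the Agreement is defined by reference to Paragraph 7. Paragraph 8 declares Paragraph 6 and Paragraph 7 mutually dependent; since one of them has fallen, all of them are of no effect. That brings down Paragraph 6 as well. The remainder continues in force under Paragraph 8. Paragraph 1, Paragraph 2, Paragraph 3, Paragraph 4, Paragraph 5, Paragraph 8, and Paragraph 9 remain in effect.

1, 2, 3, 4, 5, 8, 9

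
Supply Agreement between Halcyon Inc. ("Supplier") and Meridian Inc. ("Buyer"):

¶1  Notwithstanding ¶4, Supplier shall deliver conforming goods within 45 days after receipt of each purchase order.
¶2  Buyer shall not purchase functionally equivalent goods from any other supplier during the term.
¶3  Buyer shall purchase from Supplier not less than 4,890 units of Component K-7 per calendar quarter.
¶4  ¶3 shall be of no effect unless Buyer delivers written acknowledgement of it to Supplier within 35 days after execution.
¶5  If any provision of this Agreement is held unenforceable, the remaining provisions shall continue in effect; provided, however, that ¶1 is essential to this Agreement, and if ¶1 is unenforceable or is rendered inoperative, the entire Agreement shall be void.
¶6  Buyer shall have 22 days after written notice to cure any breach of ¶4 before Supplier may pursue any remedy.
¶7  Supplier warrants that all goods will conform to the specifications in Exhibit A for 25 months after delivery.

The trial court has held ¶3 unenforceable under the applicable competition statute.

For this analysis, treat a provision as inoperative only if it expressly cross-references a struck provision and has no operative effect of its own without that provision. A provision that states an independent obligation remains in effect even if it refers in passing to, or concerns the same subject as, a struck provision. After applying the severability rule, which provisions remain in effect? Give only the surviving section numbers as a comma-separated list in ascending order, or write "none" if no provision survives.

¶3 is struck. ¶4 operates only by reference to ¶3, so it falls with ¶3. The only function of ¶6 is the cure period for breach of ¶4, so it cannot stand once ¶4 is removed. ¶1 mentions ¶4 but its own obligation stands independently of ¶4, so ¶1 is not affected. ¶5 makes ¶1 an essential term, but ¶1 is unaffected, so the severability proviso in ¶5 preserves the remaining provisions. That leaves ¶1, ¶2, ¶5, and ¶7 in effect.

1, 2, 5, 7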